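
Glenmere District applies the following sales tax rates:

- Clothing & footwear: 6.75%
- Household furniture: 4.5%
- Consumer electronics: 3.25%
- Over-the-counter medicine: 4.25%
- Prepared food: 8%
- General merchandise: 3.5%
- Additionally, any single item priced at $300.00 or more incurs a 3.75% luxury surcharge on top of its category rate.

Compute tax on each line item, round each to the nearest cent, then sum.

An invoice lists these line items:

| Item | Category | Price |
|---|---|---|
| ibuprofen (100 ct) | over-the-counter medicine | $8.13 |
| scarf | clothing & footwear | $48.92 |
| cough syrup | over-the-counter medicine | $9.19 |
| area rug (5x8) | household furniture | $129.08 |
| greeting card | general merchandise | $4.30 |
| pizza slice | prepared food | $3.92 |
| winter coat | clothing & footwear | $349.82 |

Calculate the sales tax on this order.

Ibuprofen (100 ct) $8.13: over-the-counter medicine → 4.25% → $0.35
Scarf $48.92: clothing & footwear → 6.75% → $3.30
Cough syrup $9.19: over-the-counter medicine → 4.25% → $0.39
Area rug (5x8) $129.08: household furniture → 4.5% → $5.81
Greeting card $4.30: general merchandise → 3.5% → $0.15
Pizza slice $3.92: prepared food → 8% → $0.31
Winter coat $349.82: clothing & footwear → 6.75% + 3.75% surcharge = 10.5% → $36.73
Total tax = $0.35 + $3.30 + $0.39 + $5.81 + $0.15 + $0.31 + $36.73 = $47.04

$47.04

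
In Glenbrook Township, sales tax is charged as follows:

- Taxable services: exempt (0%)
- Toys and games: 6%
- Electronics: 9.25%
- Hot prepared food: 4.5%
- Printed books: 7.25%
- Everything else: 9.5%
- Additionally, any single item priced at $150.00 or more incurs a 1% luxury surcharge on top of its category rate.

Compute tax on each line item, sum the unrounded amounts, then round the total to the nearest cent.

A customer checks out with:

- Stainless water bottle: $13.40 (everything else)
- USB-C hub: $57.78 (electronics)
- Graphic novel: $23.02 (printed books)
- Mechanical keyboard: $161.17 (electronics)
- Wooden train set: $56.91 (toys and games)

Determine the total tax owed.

Stainless water bottle $13.40: everything else → 9.5% → $1.273
USB-C hub $57.78: electronics → 9.25% → $5.34465
Graphic novel $23.02: printed books → 7.25% → $1.66895
Mechanical keyboard $161.17: electronics → 9.25% + 1% surcharge = 10.25% → $16.519925
Wooden train set $56.91: toys and games → 6% → $3.4146
Unrounded tax sum = $28.221125 → $28.22

$28.22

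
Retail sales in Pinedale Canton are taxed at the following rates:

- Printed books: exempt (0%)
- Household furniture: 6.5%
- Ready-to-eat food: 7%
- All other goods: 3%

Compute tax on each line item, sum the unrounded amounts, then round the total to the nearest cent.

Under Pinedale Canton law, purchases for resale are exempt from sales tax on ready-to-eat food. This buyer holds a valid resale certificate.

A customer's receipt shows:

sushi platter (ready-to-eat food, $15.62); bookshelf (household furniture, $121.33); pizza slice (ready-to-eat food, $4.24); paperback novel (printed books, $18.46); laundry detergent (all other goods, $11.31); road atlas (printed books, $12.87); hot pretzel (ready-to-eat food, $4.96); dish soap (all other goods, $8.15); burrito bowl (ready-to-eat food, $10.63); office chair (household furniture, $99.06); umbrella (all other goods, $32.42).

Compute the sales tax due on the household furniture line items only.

$14.33

Bookshelf $121.33: household furniture → 6.5% → $7.88645
Office chair $99.06: household furniture → 6.5% → $6.4389
Tax on household furniture: unrounded sum = $14.32535 → $14.33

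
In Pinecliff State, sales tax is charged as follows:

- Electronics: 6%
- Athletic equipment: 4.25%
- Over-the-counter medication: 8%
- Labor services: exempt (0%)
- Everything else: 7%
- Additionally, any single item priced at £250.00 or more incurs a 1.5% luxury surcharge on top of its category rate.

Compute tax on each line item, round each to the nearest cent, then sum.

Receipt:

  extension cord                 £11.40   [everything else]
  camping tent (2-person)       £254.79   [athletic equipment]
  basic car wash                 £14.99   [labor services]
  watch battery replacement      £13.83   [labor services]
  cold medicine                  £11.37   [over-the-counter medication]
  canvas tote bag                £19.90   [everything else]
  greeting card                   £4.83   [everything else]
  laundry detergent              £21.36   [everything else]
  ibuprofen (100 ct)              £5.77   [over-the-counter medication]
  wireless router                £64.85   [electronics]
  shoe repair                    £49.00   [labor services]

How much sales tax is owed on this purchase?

Extension cord £11.40: everything else → 7% → £0.80
Camping tent (2-person) £254.79: athletic equipment → 4.25% + 1.5% surcharge = 5.75% → £14.65
Basic car wash £14.99: labor services → 0% → £0.00
Watch battery replacement £13.83: labor services → 0% → £0.00
Cold medicine £11.37: over-the-counter medication → 8% → £0.91
Canvas tote bag £19.90: everything else → 7% → £1.39
Greeting card £4.83: everything else → 7% → £0.34
Laundry detergent £21.36: everything else → 7% → £1.50
Ibuprofen (100 ct) £5.77: over-the-counter medication → 8% → £0.46
Wireless router £64.85: electronics → 6% → £3.89
Shoe repair £49.00: labor services → 0% → £0.00
Total tax = £0.80 + £14.65 + £0.91 + £1.39 + £0.34 + £1.50 + £0.46 + £3.89 = £23.94

£23.94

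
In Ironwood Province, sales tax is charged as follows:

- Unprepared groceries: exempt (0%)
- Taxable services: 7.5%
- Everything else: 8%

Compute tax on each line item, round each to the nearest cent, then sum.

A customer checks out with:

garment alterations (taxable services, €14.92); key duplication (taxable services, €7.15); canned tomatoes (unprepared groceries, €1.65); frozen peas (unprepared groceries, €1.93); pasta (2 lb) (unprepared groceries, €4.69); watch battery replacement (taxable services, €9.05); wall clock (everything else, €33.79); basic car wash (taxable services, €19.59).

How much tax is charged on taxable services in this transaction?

Garment alterations €14.92: taxable services → 7.5% → €1.12
Key duplication €7.15: taxable services → 7.5% → €0.54
Watch battery replacement €9.05: taxable services → 7.5% → €0.68
Basic car wash €19.59: taxable services → 7.5% → €1.47
Tax on taxable services = €1.12 + €0.54 + €0.68 + €1.47 = €3.81

€3.81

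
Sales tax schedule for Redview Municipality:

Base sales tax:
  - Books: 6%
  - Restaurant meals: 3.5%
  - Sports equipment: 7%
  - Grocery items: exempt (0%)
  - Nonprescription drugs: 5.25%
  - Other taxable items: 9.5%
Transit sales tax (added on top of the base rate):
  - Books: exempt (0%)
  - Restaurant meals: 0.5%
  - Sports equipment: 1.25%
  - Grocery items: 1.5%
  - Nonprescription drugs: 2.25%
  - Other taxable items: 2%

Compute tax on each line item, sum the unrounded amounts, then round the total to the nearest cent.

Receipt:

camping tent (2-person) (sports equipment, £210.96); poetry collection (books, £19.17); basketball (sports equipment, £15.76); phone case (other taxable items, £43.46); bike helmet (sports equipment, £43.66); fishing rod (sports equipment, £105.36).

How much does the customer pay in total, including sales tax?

Camping tent (2-person) £210.96: sports equipment → 7% + 1.25% transit = 8.25% → £17.4042
Poetry collection £19.17: books → 6% + 0% transit = 6% → £1.1502
Basketball £15.76: sports equipment → 7% + 1.25% transit = 8.25% → £1.3002
Phone case £43.46: other taxable items → 9.5% + 2% transit = 11.5% → £4.9979
Bike helmet £43.66: sports equipment → 7% + 1.25% transit = 8.25% → £3.60195
Fishing rod £105.36: sports equipment → 7% + 1.25% transit = 8.25% → £8.6922
Subtotal = £438.37; unrounded tax = £37.14665 → £37.15; total due = £475.52

£475.52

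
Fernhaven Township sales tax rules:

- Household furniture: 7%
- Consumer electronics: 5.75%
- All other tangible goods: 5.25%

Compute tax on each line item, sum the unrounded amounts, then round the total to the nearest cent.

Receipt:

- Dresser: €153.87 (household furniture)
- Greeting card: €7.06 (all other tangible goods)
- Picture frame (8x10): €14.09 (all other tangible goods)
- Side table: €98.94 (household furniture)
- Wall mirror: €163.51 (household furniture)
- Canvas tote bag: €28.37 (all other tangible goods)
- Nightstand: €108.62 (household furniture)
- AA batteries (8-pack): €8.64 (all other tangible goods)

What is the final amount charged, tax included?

Dresser €153.87: household furniture → 7% → €10.7709
Greeting card €7.06: all other tangible goods → 5.25% → €0.37065
Picture frame (8x10) €14.09: all other tangible goods → 5.25% → €0.739725
Side table €98.94: household furniture → 7% → €6.9258
Wall mirror €163.51: household furniture → 7% → €11.4457
Canvas tote bag €28.37: all other tangible goods → 5.25% → €1.489425
Nightstand €108.62: household furniture → 7% → €7.6034
AA batteries (8-pack) €8.64: all other tangible goods → 5.25% → €0.4536
Subtotal = €583.10; unrounded tax = €39.7992 → €39.80; total due = €622.90

€622.90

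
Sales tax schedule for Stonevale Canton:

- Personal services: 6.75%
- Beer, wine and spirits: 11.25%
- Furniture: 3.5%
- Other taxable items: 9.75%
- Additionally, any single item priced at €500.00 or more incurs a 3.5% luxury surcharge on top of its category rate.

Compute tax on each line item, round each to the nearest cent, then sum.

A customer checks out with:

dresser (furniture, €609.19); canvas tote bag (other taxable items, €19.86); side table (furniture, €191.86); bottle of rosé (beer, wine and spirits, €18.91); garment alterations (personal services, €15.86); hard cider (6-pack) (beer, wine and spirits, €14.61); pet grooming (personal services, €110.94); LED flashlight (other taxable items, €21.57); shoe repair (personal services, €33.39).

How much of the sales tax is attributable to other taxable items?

€4.04

Canvas tote bag €19.86: other taxable items → 9.75% → €1.94
LED flashlight €21.57: other taxable items → 9.75% → €2.10
Tax on other taxable items = €1.94 + €2.10 = €4.04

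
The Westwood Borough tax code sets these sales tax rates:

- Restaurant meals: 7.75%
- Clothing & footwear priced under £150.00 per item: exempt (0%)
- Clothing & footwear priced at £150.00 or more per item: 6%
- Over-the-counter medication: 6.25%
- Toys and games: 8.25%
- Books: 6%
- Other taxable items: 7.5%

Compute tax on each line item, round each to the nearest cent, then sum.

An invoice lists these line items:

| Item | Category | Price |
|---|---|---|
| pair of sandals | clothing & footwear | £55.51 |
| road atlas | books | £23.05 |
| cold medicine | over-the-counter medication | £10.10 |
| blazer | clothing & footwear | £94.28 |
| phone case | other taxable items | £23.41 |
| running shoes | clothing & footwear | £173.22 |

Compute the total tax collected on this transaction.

Pair of sandals £55.51: clothing & footwear, under £150.00 → 0% → £0.00
Road atlas £23.05: books → 6% → £1.38
Cold medicine £10.10: over-the-counter medication → 6.25% → £0.63
Blazer £94.28: clothing & footwear, under £150.00 → 0% → £0.00
Phone case £23.41: other taxable items → 7.5% → £1.76
Running shoes £173.22: clothing & footwear, £150.00 or more → 6% → £10.39
Total tax = £1.38 + £0.63 + £1.76 + £10.39 = £14.16

£14.16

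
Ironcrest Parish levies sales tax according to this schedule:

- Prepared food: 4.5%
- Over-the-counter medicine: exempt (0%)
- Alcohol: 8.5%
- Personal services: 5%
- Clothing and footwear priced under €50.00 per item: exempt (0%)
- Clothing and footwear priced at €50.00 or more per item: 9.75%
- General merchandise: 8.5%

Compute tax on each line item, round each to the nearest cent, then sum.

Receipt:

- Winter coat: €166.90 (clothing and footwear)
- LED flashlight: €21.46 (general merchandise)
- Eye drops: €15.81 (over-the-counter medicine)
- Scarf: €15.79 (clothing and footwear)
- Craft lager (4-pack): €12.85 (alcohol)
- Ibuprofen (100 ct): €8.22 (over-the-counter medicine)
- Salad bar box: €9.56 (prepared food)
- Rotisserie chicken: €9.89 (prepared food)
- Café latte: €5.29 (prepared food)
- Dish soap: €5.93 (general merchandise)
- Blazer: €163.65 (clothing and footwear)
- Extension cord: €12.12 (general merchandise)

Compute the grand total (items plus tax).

Winter coat €166.90: clothing and footwear, €50.00 or more → 9.75% → €16.27
LED flashlight €21.46: general merchandise → 8.5% → €1.82
Eye drops €15.81: over-the-counter medicine → 0% → €0.00
Scarf €15.79: clothing and footwear, under €50.00 → 0% → €0.00
Craft lager (4-pack) €12.85: alcohol → 8.5% → €1.09
Ibuprofen (100 ct) €8.22: over-the-counter medicine → 0% → €0.00
Salad bar box €9.56: prepared food → 4.5% → €0.43
Rotisserie chicken €9.89: prepared food → 4.5% → €0.45
Café latte €5.29: prepared food → 4.5% → €0.24
Dish soap €5.93: general merchandise → 8.5% → €0.50
Blazer €163.65: clothing and footwear, €50.00 or more → 9.75% → €15.96
Extension cord €12.12: general merchandise → 8.5% → €1.03
Subtotal = €447.47; tax = €37.79; total due = €485.26

€485.26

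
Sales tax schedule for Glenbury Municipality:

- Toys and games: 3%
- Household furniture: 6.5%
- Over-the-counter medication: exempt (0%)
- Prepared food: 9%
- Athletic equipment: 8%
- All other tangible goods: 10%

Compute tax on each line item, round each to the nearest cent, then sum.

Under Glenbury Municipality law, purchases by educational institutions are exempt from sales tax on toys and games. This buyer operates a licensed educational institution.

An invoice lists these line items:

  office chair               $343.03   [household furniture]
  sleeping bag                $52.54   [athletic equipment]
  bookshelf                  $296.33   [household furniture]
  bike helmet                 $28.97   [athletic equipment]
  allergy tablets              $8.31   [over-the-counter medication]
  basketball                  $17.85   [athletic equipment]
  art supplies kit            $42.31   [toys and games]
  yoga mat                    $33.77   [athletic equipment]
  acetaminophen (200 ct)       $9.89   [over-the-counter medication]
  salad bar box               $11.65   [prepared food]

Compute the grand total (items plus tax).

$897.91

Office chair $343.03: household furniture → 6.5% → $22.30
Sleeping bag $52.54: athletic equipment → 8% → $4.20
Bookshelf $296.33: household furniture → 6.5% → $19.26
Bike helmet $28.97: athletic equipment → 8% → $2.32
Allergy tablets $8.31: over-the-counter medication → 0% → $0.00
Basketball $17.85: athletic equipment → 8% → $1.43
Art supplies kit $42.31: toys and games, buyer-exempt → 0% → $0.00
Yoga mat $33.77: athletic equipment → 8% → $2.70
Acetaminophen (200 ct) $9.89: over-the-counter medication → 0% → $0.00
Salad bar box $11.65: prepared food → 9% → $1.05
Subtotal = $844.65; tax = $53.26; total due = $897.91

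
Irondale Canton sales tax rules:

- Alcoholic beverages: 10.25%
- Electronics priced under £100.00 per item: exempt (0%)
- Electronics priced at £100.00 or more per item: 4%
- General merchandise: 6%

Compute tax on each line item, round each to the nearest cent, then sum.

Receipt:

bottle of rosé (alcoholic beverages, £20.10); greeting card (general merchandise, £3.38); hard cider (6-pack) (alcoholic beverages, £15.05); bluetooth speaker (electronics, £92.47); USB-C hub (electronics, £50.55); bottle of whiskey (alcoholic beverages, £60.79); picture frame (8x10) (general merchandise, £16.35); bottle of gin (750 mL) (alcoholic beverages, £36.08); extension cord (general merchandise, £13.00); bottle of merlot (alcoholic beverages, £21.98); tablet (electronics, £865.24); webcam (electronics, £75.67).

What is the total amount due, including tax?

£1323.01

Bottle of rosé £20.10: alcoholic beverages → 10.25% → £2.06
Greeting card £3.38: general merchandise → 6% → £0.20
Hard cider (6-pack) £15.05: alcoholic beverages → 10.25% → £1.54
Bluetooth speaker £92.47: electronics, under £100.00 → 0% → £0.00
USB-C hub £50.55: electronics, under £100.00 → 0% → £0.00
Bottle of whiskey £60.79: alcoholic beverages → 10.25% → £6.23
Picture frame (8x10) £16.35: general merchandise → 6% → £0.98
Bottle of gin (750 mL) £36.08: alcoholic beverages → 10.25% → £3.70
Extension cord £13.00: general merchandise → 6% → £0.78
Bottle of merlot £21.98: alcoholic beverages → 10.25% → £2.25
Tablet £865.24: electronics, £100.00 or more → 4% → £34.61
Webcam £75.67: electronics, under £100.00 → 0% → £0.00
Subtotal = £1270.66; tax = £52.35; total due = £1323.01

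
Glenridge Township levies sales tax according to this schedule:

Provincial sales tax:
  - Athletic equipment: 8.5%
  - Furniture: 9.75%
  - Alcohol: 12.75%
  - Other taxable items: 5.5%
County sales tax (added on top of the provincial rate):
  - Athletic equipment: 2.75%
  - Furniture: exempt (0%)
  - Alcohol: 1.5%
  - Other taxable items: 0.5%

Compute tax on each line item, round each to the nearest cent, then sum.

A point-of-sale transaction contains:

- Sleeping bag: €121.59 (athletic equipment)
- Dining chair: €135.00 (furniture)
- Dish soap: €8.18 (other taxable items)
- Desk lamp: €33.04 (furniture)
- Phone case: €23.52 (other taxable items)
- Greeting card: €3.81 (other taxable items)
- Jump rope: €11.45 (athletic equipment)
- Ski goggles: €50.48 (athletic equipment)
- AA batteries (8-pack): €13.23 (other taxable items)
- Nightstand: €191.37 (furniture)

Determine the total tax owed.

Sleeping bag €121.59: athletic equipment → 8.5% + 2.75% county = 11.25% → €13.68
Dining chair €135.00: furniture → 9.75% + 0% county = 9.75% → €13.16
Dish soap €8.18: other taxable items → 5.5% + 0.5% county = 6% → €0.49
Desk lamp €33.04: furniture → 9.75% + 0% county = 9.75% → €3.22
Phone case €23.52: other taxable items → 5.5% + 0.5% county = 6% → €1.41
Greeting card €3.81: other taxable items → 5.5% + 0.5% county = 6% → €0.23
Jump rope €11.45: athletic equipment → 8.5% + 2.75% county = 11.25% → €1.29
Ski goggles €50.48: athletic equipment → 8.5% + 2.75% county = 11.25% → €5.68
AA batteries (8-pack) €13.23: other taxable items → 5.5% + 0.5% county = 6% → €0.79
Nightstand €191.37: furniture → 9.75% + 0% county = 9.75% → €18.66
Total tax = €13.68 + €13.16 + €0.49 + €3.22 + €1.41 + €0.23 + €1.29 + €5.68 + €0.79 + €18.66 = €58.61

€58.61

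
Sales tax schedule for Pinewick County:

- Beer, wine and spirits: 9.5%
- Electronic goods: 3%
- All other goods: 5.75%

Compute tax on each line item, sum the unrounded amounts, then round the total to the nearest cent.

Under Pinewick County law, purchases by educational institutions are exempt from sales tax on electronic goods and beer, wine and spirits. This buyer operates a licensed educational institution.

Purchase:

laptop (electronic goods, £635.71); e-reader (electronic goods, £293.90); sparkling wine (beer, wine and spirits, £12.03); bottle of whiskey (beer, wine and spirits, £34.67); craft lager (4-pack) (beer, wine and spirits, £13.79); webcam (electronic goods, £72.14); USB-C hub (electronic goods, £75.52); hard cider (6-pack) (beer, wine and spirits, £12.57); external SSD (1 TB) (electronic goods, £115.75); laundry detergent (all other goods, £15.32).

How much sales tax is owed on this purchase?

£0.88

Laptop £635.71: electronic goods, buyer-exempt → 0% → £0.00
E-reader £293.90: electronic goods, buyer-exempt → 0% → £0.00
Sparkling wine £12.03: beer, wine and spirits, buyer-exempt → 0% → £0.00
Bottle of whiskey £34.67: beer, wine and spirits, buyer-exempt → 0% → £0.00
Craft lager (4-pack) £13.79: beer, wine and spirits, buyer-exempt → 0% → £0.00
Webcam £72.14: electronic goods, buyer-exempt → 0% → £0.00
USB-C hub £75.52: electronic goods, buyer-exempt → 0% → £0.00
Hard cider (6-pack) £12.57: beer, wine and spirits, buyer-exempt → 0% → £0.00
External SSD (1 TB) £115.75: electronic goods, buyer-exempt → 0% → £0.00
Laundry detergent £15.32: all other goods → 5.75% → £0.8809
Unrounded tax sum = £0.8809 → £0.88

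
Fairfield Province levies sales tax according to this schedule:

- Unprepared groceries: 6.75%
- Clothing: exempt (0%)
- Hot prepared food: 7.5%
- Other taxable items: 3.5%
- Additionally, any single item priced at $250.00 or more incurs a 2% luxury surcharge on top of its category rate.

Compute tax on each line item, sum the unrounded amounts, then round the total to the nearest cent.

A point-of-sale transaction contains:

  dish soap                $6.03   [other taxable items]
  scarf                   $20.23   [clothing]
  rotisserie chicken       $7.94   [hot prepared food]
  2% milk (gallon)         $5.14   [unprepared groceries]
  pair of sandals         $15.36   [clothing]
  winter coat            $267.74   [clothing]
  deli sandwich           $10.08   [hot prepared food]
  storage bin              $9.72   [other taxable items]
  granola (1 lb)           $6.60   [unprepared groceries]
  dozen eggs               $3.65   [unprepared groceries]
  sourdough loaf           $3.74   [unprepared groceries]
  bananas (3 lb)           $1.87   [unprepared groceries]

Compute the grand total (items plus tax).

Dish soap $6.03: other taxable items → 3.5% → $0.21105
Scarf $20.23: clothing → 0% → $0.00
Rotisserie chicken $7.94: hot prepared food → 7.5% → $0.5955
2% milk (gallon) $5.14: unprepared groceries → 6.75% → $0.34695
Pair of sandals $15.36: clothing → 0% → $0.00
Winter coat $267.74: clothing → 0% + 2% surcharge = 2% → $5.3548
Deli sandwich $10.08: hot prepared food → 7.5% → $0.756
Storage bin $9.72: other taxable items → 3.5% → $0.3402
Granola (1 lb) $6.60: unprepared groceries → 6.75% → $0.4455
Dozen eggs $3.65: unprepared groceries → 6.75% → $0.246375
Sourdough loaf $3.74: unprepared groceries → 6.75% → $0.25245
Bananas (3 lb) $1.87: unprepared groceries → 6.75% → $0.126225
Subtotal = $358.10; unrounded tax = $8.67505 → $8.68; total due = $366.78

$366.78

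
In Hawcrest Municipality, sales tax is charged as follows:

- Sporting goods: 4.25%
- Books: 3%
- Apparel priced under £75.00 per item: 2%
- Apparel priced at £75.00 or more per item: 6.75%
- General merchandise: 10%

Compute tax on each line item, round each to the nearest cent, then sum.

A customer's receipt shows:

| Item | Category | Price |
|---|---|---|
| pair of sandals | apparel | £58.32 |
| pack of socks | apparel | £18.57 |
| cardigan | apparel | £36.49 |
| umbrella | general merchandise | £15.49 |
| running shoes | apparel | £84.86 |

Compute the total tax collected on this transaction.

Pair of sandals £58.32: apparel, under £75.00 → 2% → £1.17
Pack of socks £18.57: apparel, under £75.00 → 2% → £0.37
Cardigan £36.49: apparel, under £75.00 → 2% → £0.73
Umbrella £15.49: general merchandise → 10% → £1.55
Running shoes £84.86: apparel, £75.00 or more → 6.75% → £5.73
Total tax = £1.17 + £0.37 + £0.73 + £1.55 + £5.73 = £9.55

£9.55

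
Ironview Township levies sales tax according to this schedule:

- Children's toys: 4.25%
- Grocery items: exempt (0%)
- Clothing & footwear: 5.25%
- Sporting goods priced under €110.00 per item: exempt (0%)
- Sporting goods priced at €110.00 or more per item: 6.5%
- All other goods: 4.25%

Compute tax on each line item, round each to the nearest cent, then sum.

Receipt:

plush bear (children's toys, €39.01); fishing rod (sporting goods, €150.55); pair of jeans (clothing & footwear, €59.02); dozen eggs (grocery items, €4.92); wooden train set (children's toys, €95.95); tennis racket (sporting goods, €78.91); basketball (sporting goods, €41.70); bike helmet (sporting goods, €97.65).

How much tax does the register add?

€18.63

Plush bear €39.01: children's toys → 4.25% → €1.66
Fishing rod €150.55: sporting goods, €110.00 or more → 6.5% → €9.79
Pair of jeans €59.02: clothing & footwear → 5.25% → €3.10
Dozen eggs €4.92: grocery items → 0% → €0.00
Wooden train set €95.95: children's toys → 4.25% → €4.08
Tennis racket €78.91: sporting goods, under €110.00 → 0% → €0.00
Basketball €41.70: sporting goods, under €110.00 → 0% → €0.00
Bike helmet €97.65: sporting goods, under €110.00 → 0% → €0.00
Total tax = €1.66 + €9.79 + €3.10 + €4.08 = €18.63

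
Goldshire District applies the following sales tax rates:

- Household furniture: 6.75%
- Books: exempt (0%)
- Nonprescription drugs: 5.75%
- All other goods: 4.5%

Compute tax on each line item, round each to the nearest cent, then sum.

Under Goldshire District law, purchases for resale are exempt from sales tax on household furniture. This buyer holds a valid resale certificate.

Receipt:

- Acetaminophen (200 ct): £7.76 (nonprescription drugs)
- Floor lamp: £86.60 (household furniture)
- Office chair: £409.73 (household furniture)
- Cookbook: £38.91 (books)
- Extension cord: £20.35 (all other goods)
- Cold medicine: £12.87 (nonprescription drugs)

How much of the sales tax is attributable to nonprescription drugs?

Acetaminophen (200 ct) £7.76: nonprescription drugs → 5.75% → £0.45
Cold medicine £12.87: nonprescription drugs → 5.75% → £0.74
Tax on nonprescription drugs = £0.45 + £0.74 = £1.19

£1.19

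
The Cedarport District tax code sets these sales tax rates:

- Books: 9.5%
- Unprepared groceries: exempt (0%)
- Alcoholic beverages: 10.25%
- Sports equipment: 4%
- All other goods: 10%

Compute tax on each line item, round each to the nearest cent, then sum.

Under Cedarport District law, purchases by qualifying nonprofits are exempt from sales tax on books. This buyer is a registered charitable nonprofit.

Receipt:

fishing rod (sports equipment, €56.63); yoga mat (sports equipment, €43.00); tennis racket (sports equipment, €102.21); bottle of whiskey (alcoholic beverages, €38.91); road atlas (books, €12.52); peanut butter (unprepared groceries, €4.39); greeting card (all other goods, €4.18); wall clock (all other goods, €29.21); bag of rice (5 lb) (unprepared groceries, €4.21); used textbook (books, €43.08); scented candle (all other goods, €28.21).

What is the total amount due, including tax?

Fishing rod €56.63: sports equipment → 4% → €2.27
Yoga mat €43.00: sports equipment → 4% → €1.72
Tennis racket €102.21: sports equipment → 4% → €4.09
Bottle of whiskey €38.91: alcoholic beverages → 10.25% → €3.99
Road atlas €12.52: books, buyer-exempt → 0% → €0.00
Peanut butter €4.39: unprepared groceries → 0% → €0.00
Greeting card €4.18: all other goods → 10% → €0.42
Wall clock €29.21: all other goods → 10% → €2.92
Bag of rice (5 lb) €4.21: unprepared groceries → 0% → €0.00
Used textbook €43.08: books, buyer-exempt → 0% → €0.00
Scented candle €28.21: all other goods → 10% → €2.82
Subtotal = €366.55; tax = €18.23; total due = €384.78

€384.78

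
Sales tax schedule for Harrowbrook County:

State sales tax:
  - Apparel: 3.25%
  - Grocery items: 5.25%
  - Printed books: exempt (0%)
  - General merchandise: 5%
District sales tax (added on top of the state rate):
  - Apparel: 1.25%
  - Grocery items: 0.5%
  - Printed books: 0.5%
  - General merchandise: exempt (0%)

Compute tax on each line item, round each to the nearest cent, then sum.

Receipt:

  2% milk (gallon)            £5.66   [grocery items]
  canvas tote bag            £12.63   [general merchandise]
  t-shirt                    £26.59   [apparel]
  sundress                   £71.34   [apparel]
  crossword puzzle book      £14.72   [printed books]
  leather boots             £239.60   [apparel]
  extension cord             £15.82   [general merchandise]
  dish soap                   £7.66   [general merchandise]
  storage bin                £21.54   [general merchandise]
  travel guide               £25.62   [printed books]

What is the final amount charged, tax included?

2% milk (gallon) £5.66: grocery items → 5.25% + 0.5% district = 5.75% → £0.33
Canvas tote bag £12.63: general merchandise → 5% + 0% district = 5% → £0.63
T-shirt £26.59: apparel → 3.25% + 1.25% district = 4.5% → £1.20
Sundress £71.34: apparel → 3.25% + 1.25% district = 4.5% → £3.21
Crossword puzzle book £14.72: printed books → 0% + 0.5% district = 0.5% → £0.07
Leather boots £239.60: apparel → 3.25% + 1.25% district = 4.5% → £10.78
Extension cord £15.82: general merchandise → 5% + 0% district = 5% → £0.79
Dish soap £7.66: general merchandise → 5% + 0% district = 5% → £0.38
Storage bin £21.54: general merchandise → 5% + 0% district = 5% → £1.08
Travel guide £25.62: printed books → 0% + 0.5% district = 0.5% → £0.13
Subtotal = £441.18; tax = £18.60; total due = £459.78

£459.78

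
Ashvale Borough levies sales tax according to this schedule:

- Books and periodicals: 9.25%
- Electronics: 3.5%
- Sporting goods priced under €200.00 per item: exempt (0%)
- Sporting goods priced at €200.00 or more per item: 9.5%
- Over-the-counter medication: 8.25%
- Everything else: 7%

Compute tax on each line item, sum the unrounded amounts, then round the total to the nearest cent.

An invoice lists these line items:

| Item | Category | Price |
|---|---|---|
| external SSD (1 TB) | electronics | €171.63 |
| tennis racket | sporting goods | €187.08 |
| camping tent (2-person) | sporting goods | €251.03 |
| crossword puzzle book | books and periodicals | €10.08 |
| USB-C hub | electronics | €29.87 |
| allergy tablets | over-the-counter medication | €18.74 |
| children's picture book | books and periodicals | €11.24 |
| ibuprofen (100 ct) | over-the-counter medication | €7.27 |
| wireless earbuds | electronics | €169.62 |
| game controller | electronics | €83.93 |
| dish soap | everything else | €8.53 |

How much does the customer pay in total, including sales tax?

External SSD (1 TB) €171.63: electronics → 3.5% → €6.00705
Tennis racket €187.08: sporting goods, under €200.00 → 0% → €0.00
Camping tent (2-person) €251.03: sporting goods, €200.00 or more → 9.5% → €23.84785
Crossword puzzle book €10.08: books and periodicals → 9.25% → €0.9324
USB-C hub €29.87: electronics → 3.5% → €1.04545
Allergy tablets €18.74: over-the-counter medication → 8.25% → €1.54605
Children's picture book €11.24: books and periodicals → 9.25% → €1.0397
Ibuprofen (100 ct) €7.27: over-the-counter medication → 8.25% → €0.599775
Wireless earbuds €169.62: electronics → 3.5% → €5.9367
Game controller €83.93: electronics → 3.5% → €2.93755
Dish soap €8.53: everything else → 7% → €0.5971
Subtotal = €949.02; unrounded tax = €44.489625 → €44.49; total due = €993.51

€993.51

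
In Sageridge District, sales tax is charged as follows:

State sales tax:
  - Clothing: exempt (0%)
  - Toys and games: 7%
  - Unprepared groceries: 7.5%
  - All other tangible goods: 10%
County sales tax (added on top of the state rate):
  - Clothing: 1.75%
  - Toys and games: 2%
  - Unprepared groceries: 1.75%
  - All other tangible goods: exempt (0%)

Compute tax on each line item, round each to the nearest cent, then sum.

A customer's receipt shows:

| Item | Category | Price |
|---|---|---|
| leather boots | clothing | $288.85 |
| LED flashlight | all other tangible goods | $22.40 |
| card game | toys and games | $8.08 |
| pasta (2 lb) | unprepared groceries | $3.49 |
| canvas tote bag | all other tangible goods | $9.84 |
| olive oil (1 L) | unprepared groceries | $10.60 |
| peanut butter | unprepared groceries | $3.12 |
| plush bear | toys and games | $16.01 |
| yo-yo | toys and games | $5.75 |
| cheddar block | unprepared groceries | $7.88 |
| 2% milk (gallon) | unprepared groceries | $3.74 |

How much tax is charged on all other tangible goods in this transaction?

LED flashlight $22.40: all other tangible goods → 10% + 0% county = 10% → $2.24
Canvas tote bag $9.84: all other tangible goods → 10% + 0% county = 10% → $0.98
Tax on all other tangible goods = $2.24 + $0.98 = $3.22

$3.22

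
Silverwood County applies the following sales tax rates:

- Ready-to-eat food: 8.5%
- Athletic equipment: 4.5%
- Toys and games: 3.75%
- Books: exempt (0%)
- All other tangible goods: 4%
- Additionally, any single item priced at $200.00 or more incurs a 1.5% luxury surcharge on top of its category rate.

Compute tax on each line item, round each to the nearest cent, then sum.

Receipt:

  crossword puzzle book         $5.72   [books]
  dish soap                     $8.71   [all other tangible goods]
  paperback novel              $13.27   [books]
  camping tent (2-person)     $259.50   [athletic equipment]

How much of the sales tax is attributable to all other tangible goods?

Dish soap $8.71: all other tangible goods → 4% → $0.35
Tax on all other tangible goods = $0.35

$0.35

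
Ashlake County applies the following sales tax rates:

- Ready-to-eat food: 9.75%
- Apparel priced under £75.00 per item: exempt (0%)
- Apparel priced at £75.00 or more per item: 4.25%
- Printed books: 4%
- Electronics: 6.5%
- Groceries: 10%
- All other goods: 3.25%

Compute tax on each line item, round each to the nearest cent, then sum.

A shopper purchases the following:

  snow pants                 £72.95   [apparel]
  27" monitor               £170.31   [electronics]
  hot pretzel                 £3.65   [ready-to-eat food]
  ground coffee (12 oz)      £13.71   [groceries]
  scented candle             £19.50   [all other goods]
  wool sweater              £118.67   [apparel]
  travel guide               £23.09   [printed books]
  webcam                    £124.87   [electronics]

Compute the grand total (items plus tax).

£574.26

Snow pants £72.95: apparel, under £75.00 → 0% → £0.00
27" monitor £170.31: electronics → 6.5% → £11.07
Hot pretzel £3.65: ready-to-eat food → 9.75% → £0.36
Ground coffee (12 oz) £13.71: groceries → 10% → £1.37
Scented candle £19.50: all other goods → 3.25% → £0.63
Wool sweater £118.67: apparel, £75.00 or more → 4.25% → £5.04
Travel guide £23.09: printed books → 4% → £0.92
Webcam £124.87: electronics → 6.5% → £8.12
Subtotal = £546.75; tax = £27.51; total due = £574.26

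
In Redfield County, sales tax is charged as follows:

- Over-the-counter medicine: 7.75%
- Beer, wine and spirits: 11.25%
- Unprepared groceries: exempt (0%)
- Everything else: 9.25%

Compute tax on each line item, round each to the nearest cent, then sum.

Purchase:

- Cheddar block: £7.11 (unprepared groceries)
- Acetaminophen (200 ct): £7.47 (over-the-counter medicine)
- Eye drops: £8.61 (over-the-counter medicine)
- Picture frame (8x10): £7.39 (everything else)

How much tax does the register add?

£1.93

Cheddar block £7.11: unprepared groceries → 0% → £0.00
Acetaminophen (200 ct) £7.47: over-the-counter medicine → 7.75% → £0.58
Eye drops £8.61: over-the-counter medicine → 7.75% → £0.67
Picture frame (8x10) £7.39: everything else → 9.25% → £0.68
Total tax = £0.58 + £0.67 + £0.68 = £1.93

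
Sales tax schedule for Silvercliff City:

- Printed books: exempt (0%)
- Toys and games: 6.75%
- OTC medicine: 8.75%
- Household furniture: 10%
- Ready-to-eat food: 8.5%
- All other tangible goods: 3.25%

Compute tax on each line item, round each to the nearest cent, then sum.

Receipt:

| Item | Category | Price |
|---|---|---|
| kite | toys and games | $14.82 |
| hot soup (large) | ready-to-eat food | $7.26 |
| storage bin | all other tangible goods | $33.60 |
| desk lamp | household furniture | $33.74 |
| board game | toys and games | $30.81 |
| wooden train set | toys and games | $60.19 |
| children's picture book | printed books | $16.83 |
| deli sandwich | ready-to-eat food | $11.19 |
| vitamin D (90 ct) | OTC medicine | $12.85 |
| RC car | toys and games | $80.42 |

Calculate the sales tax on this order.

Kite $14.82: toys and games → 6.75% → $1.00
Hot soup (large) $7.26: ready-to-eat food → 8.5% → $0.62
Storage bin $33.60: all other tangible goods → 3.25% → $1.09
Desk lamp $33.74: household furniture → 10% → $3.37
Board game $30.81: toys and games → 6.75% → $2.08
Wooden train set $60.19: toys and games → 6.75% → $4.06
Children's picture book $16.83: printed books → 0% → $0.00
Deli sandwich $11.19: ready-to-eat food → 8.5% → $0.95
Vitamin D (90 ct) $12.85: OTC medicine → 8.75% → $1.12
RC car $80.42: toys and games → 6.75% → $5.43
Total tax = $1.00 + $0.62 + $1.09 + $3.37 + $2.08 + $4.06 + $0.95 + $1.12 + $5.43 = $19.72

$19.72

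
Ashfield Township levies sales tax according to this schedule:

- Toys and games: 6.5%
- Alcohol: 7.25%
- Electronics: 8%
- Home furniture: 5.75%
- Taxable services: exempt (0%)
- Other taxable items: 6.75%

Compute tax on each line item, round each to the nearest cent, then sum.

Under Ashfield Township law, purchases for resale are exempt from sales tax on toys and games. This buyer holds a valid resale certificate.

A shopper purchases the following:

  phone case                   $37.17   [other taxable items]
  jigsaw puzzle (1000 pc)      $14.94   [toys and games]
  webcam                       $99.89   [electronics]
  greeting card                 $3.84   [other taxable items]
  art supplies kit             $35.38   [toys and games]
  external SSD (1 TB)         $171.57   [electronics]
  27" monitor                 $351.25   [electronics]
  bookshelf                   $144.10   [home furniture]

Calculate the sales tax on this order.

Phone case $37.17: other taxable items → 6.75% → $2.51
Jigsaw puzzle (1000 pc) $14.94: toys and games, buyer-exempt → 0% → $0.00
Webcam $99.89: electronics → 8% → $7.99
Greeting card $3.84: other taxable items → 6.75% → $0.26
Art supplies kit $35.38: toys and games, buyer-exempt → 0% → $0.00
External SSD (1 TB) $171.57: electronics → 8% → $13.73
27" monitor $351.25: electronics → 8% → $28.10
Bookshelf $144.10: home furniture → 5.75% → $8.29
Total tax = $2.51 + $7.99 + $0.26 + $13.73 + $28.10 + $8.29 = $60.88

$60.88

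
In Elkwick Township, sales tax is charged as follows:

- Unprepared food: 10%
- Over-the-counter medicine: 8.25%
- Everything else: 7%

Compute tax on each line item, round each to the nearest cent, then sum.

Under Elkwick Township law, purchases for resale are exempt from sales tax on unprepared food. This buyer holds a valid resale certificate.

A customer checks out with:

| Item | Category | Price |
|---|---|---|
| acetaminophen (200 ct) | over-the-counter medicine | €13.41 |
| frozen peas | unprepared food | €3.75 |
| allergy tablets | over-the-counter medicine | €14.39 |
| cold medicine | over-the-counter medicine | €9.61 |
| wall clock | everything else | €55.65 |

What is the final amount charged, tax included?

Acetaminophen (200 ct) €13.41: over-the-counter medicine → 8.25% → €1.11
Frozen peas €3.75: unprepared food, buyer-exempt → 0% → €0.00
Allergy tablets €14.39: over-the-counter medicine → 8.25% → €1.19
Cold medicine €9.61: over-the-counter medicine → 8.25% → €0.79
Wall clock €55.65: everything else → 7% → €3.90
Subtotal = €96.81; tax = €6.99; total due = €103.80

€103.80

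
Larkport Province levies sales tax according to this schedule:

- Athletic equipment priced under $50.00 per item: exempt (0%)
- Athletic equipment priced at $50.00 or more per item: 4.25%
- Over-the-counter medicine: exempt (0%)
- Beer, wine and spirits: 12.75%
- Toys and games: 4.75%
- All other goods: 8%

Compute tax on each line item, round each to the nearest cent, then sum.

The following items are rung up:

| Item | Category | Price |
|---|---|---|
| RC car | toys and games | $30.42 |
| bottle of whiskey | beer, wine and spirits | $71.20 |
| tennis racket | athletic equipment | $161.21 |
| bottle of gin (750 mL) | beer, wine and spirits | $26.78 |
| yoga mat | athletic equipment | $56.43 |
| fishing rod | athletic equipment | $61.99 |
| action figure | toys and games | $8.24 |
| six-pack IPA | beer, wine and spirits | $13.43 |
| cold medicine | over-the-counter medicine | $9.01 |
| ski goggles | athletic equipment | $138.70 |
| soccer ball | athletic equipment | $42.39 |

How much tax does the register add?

RC car $30.42: toys and games → 4.75% → $1.44
Bottle of whiskey $71.20: beer, wine and spirits → 12.75% → $9.08
Tennis racket $161.21: athletic equipment, $50.00 or more → 4.25% → $6.85
Bottle of gin (750 mL) $26.78: beer, wine and spirits → 12.75% → $3.41
Yoga mat $56.43: athletic equipment, $50.00 or more → 4.25% → $2.40
Fishing rod $61.99: athletic equipment, $50.00 or more → 4.25% → $2.63
Action figure $8.24: toys and games → 4.75% → $0.39
Six-pack IPA $13.43: beer, wine and spirits → 12.75% → $1.71
Cold medicine $9.01: over-the-counter medicine → 0% → $0.00
Ski goggles $138.70: athletic equipment, $50.00 or more → 4.25% → $5.89
Soccer ball $42.39: athletic equipment, under $50.00 → 0% → $0.00
Total tax = $1.44 + $9.08 + $6.85 + $3.41 + $2.40 + $2.63 + $0.39 + $1.71 + $5.89 = $33.80

$33.80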